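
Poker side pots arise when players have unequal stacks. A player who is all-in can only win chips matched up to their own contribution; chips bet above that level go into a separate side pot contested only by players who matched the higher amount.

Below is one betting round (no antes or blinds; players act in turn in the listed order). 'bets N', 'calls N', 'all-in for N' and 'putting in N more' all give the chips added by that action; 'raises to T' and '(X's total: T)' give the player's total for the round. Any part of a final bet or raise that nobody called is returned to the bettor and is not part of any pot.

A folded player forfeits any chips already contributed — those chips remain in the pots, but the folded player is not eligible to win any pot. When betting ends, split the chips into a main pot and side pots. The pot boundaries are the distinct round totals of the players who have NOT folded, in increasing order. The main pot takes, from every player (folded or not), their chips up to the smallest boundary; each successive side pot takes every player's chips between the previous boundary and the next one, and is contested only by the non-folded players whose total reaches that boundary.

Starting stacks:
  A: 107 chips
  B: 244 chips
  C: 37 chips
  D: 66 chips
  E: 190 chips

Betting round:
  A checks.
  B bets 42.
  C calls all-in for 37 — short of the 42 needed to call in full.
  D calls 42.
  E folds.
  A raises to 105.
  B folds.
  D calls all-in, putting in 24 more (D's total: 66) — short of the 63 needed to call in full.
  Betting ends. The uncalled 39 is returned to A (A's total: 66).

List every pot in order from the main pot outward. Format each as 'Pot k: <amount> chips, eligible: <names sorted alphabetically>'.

Contributions (after 39 returned to A): A=66, B=42, C=37, D=66
Folded: B, E
Pot levels (distinct totals of non-folded players): 37, 66
Layer 1-37: 37 each from A, B, C, D = 37*4 = 148 chips; eligible A, C, D
Layer 38-66: A 29 + B 5 + D 29 = 63 chips; eligible A, D

Pot 1: 148 chips, eligible: A, C, D
Pot 2: 63 chips, eligible: A, D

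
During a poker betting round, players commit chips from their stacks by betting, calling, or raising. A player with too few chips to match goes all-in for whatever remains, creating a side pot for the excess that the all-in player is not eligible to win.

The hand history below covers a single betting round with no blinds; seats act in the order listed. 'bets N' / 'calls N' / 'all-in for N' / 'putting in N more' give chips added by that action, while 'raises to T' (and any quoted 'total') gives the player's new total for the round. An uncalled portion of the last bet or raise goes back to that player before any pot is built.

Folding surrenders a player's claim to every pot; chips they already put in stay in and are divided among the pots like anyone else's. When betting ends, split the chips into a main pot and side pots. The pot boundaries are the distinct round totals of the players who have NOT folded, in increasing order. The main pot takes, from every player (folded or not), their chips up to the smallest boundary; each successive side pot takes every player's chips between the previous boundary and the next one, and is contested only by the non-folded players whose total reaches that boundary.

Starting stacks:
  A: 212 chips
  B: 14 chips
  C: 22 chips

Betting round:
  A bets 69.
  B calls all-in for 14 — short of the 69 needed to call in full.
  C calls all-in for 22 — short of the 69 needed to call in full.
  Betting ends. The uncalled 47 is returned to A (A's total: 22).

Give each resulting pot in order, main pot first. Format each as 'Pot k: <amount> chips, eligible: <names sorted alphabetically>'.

Pot 1: 42 chips, eligible: A, B, C
Pot 2: 16 chips, eligible: A, C

Derivation:
Contributions (after 47 returned to A): A=22, B=14, C=22
Pot levels (distinct totals of non-folded players): 14, 22
Layer 1-14: 14 each from A, B, C = 14*3 = 42 chips; eligible A, B, C
Layer 15-22: 8 each from A, C = 8*2 = 16 chips; eligible A, C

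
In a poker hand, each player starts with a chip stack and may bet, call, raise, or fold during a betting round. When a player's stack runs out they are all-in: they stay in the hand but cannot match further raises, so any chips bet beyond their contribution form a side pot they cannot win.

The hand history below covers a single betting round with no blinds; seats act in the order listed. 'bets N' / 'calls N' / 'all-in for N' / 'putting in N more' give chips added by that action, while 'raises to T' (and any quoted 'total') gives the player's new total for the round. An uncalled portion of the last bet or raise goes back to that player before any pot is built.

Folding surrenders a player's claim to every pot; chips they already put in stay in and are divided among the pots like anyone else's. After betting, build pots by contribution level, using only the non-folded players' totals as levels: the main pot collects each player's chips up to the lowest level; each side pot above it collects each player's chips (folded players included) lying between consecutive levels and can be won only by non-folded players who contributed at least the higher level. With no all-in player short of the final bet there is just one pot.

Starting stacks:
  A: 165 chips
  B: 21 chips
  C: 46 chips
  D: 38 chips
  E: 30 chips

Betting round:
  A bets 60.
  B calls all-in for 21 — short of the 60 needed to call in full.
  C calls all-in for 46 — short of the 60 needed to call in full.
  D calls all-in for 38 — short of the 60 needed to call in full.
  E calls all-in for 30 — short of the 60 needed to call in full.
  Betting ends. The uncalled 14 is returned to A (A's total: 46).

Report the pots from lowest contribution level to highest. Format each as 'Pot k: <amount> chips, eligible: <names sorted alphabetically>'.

Contributions (after 14 returned to A): A=46, B=21, C=46, D=38, E=30
Pot levels (distinct totals of non-folded players): 21, 30, 38, 46
Layer 1-21: 21 each from A, B, C, D, E = 21*5 = 105 chips; eligible A, B, C, D, E
Layer 22-30: 9 each from A, C, D, E = 9*4 = 36 chips; eligible A, C, D, E
Layer 31-38: 8 each from A, C, D = 8*3 = 24 chips; eligible A, C, D
Layer 39-46: 8 each from A, C = 8*2 = 16 chips; eligible A, C

Pot 1: 105 chips, eligible: A, B, C, D, E
Pot 2: 36 chips, eligible: A, C, D, E
Pot 3: 24 chips, eligible: A, C, D
Pot 4: 16 chips, eligible: A, C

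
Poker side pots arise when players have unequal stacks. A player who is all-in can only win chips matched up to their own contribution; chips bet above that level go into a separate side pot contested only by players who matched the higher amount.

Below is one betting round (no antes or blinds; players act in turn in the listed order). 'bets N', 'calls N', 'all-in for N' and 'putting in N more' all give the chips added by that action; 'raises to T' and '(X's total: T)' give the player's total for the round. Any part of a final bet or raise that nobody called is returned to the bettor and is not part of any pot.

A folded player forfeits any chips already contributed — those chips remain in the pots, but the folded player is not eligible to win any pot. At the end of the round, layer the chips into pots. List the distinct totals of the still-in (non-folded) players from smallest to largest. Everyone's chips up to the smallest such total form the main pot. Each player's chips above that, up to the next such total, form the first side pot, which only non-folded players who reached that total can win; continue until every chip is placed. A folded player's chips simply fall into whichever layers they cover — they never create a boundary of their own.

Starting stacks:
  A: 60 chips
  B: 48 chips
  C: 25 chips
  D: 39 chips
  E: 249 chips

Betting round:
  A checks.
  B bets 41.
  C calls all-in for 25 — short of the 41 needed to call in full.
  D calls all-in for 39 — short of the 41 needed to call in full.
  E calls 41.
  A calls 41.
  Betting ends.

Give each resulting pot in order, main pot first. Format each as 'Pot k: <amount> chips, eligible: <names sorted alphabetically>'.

Contributions: A=41, B=41, C=25, D=39, E=41
Pot levels (distinct totals of non-folded players): 25, 39, 41
Layer 1-25: 25 each from A, B, C, D, E = 25*5 = 125 chips; eligible A, B, C, D, E
Layer 26-39: 14 each from A, B, D, E = 14*4 = 56 chips; eligible A, B, D, E
Layer 40-41: 2 each from A, B, E = 2*3 = 6 chips; eligible A, B, E

Pot 1: 125 chips, eligible: A, B, C, D, E
Pot 2: 56 chips, eligible: A, B, D, E
Pot 3: 6 chips, eligible: A, B, E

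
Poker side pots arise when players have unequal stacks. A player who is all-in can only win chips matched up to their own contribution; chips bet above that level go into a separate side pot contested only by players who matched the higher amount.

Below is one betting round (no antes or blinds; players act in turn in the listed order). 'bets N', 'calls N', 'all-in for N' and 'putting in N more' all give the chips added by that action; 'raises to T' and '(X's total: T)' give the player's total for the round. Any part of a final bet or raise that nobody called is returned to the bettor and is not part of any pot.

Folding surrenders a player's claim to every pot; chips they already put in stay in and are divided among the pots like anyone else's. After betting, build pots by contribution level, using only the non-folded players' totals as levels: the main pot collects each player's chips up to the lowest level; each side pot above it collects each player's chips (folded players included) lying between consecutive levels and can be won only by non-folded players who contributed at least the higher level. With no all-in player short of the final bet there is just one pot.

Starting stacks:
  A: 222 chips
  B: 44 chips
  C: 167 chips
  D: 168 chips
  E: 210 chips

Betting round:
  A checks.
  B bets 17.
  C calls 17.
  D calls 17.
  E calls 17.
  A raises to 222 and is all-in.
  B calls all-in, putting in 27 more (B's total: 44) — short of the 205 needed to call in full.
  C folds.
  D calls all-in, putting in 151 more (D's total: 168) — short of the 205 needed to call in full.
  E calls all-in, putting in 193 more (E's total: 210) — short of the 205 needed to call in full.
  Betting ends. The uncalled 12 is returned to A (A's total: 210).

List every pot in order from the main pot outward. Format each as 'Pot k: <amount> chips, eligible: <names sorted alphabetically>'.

Contributions (after 12 returned to A): A=210, B=44, C=17, D=168, E=210
Folded: C
Pot levels (distinct totals of non-folded players): 44, 168, 210
Layer 1-44: A 44 + B 44 + C 17 + D 44 + E 44 = 193 chips; eligible A, B, D, E
Layer 45-168: 124 each from A, D, E = 124*3 = 372 chips; eligible A, D, E
Layer 169-210: 42 each from A, E = 42*2 = 84 chips; eligible A, E

Pot 1: 193 chips, eligible: A, B, D, E
Pot 2: 372 chips, eligible: A, D, E
Pot 3: 84 chips, eligible: A, E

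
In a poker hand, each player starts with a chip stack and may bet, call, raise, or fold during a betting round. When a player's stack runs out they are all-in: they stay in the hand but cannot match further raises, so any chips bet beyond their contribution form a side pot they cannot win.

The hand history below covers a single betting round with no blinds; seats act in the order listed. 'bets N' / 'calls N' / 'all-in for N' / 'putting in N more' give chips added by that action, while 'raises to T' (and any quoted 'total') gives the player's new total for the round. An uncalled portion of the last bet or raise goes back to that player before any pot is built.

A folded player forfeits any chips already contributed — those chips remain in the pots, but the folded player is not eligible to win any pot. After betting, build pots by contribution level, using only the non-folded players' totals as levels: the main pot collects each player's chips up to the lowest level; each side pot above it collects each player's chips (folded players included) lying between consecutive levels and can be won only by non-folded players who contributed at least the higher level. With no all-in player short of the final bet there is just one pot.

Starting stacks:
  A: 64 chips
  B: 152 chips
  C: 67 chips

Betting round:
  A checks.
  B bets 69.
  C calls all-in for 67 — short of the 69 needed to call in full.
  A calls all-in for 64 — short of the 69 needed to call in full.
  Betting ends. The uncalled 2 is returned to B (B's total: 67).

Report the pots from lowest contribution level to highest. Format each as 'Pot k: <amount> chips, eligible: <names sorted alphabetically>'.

Pot 1: 192 chips, eligible: A, B, C
Pot 2: 6 chips, eligible: B, C

Derivation:
Contributions (after 2 returned to B): A=64, B=67, C=67
Pot levels (distinct totals of non-folded players): 64, 67
Layer 1-64: 64 each from A, B, C = 64*3 = 192 chips; eligible A, B, C
Layer 65-67: 3 each from B, C = 3*2 = 6 chips; eligible B, C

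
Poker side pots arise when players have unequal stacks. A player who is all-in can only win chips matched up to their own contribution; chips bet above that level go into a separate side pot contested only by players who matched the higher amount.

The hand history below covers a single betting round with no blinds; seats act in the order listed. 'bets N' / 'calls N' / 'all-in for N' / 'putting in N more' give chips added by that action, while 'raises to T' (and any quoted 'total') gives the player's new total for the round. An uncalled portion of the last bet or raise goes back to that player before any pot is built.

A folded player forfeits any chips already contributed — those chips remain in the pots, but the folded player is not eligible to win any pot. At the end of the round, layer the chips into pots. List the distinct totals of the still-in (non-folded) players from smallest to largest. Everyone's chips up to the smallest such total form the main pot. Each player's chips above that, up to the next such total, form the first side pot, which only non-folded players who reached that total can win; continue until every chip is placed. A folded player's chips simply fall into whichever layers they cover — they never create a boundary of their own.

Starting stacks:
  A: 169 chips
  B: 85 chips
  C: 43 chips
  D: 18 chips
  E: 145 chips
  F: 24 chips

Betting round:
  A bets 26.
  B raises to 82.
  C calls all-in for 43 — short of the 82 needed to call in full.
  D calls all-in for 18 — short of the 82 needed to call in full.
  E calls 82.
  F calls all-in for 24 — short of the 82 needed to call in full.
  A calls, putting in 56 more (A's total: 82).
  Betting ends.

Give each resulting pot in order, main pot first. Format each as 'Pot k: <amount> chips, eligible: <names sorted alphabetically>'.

Contributions: A=82, B=82, C=43, D=18, E=82, F=24
Pot levels (distinct totals of non-folded players): 18, 24, 43, 82
Layer 1-18: 18 each from A, B, C, D, E, F = 18*6 = 108 chips; eligible A, B, C, D, E, F
Layer 19-24: 6 each from A, B, C, E, F = 6*5 = 30 chips; eligible A, B, C, E, F
Layer 25-43: 19 each from A, B, C, E = 19*4 = 76 chips; eligible A, B, C, E
Layer 44-82: 39 each from A, B, E = 39*3 = 117 chips; eligible A, B, E

Pot 1: 108 chips, eligible: A, B, C, D, E, F
Pot 2: 30 chips, eligible: A, B, C, E, F
Pot 3: 76 chips, eligible: A, B, C, E
Pot 4: 117 chips, eligible: A, B, E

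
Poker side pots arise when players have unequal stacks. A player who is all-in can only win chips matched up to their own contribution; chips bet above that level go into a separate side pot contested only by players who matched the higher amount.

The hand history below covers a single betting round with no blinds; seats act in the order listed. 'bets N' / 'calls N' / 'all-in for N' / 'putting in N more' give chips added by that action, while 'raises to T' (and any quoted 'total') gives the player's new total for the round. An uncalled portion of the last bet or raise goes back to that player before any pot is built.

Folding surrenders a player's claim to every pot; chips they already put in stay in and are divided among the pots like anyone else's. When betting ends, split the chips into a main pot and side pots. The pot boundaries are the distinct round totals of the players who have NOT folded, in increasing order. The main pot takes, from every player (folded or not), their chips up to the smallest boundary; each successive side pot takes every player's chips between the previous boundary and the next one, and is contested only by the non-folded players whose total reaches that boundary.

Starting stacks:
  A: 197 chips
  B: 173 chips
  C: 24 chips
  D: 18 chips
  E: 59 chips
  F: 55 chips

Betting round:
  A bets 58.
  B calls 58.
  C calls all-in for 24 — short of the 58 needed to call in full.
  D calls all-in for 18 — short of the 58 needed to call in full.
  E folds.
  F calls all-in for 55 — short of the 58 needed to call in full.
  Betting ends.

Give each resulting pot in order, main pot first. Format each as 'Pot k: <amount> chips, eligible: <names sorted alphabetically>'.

Pot 1: 90 chips, eligible: A, B, C, D, F
Pot 2: 24 chips, eligible: A, B, C, F
Pot 3: 93 chips, eligible: A, B, F
Pot 4: 6 chips, eligible: A, B

Derivation:
Contributions: A=58, B=58, C=24, D=18, F=55
Folded: E
Pot levels (distinct totals of non-folded players): 18, 24, 55, 58
Layer 1-18: 18 each from A, B, C, D, F = 18*5 = 90 chips; eligible A, B, C, D, F
Layer 19-24: 6 each from A, B, C, F = 6*4 = 24 chips; eligible A, B, C, F
Layer 25-55: 31 each from A, B, F = 31*3 = 93 chips; eligible A, B, F
Layer 56-58: 3 each from A, B = 3*2 = 6 chips; eligible A, B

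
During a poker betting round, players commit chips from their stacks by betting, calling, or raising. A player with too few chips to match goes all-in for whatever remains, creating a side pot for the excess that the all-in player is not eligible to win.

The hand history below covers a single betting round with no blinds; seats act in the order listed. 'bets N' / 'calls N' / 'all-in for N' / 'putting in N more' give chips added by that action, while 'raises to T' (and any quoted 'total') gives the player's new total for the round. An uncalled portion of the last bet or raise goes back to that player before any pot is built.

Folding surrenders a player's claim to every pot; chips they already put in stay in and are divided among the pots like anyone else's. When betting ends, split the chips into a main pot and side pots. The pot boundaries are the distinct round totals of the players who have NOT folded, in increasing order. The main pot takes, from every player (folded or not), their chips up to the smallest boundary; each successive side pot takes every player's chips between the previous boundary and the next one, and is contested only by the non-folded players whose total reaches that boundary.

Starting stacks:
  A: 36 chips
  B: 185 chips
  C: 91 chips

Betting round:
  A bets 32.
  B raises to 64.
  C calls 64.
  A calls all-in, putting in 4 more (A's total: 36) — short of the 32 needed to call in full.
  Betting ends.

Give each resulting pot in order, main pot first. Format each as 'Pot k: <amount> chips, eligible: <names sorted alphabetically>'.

Pot 1: 108 chips, eligible: A, B, C
Pot 2: 56 chips, eligible: B, C

Derivation:
Contributions: A=36, B=64, C=64
Pot levels (distinct totals of non-folded players): 36, 64
Layer 1-36: 36 each from A, B, C = 36*3 = 108 chips; eligible A, B, C
Layer 37-64: 28 each from B, C = 28*2 = 56 chips; eligible B, C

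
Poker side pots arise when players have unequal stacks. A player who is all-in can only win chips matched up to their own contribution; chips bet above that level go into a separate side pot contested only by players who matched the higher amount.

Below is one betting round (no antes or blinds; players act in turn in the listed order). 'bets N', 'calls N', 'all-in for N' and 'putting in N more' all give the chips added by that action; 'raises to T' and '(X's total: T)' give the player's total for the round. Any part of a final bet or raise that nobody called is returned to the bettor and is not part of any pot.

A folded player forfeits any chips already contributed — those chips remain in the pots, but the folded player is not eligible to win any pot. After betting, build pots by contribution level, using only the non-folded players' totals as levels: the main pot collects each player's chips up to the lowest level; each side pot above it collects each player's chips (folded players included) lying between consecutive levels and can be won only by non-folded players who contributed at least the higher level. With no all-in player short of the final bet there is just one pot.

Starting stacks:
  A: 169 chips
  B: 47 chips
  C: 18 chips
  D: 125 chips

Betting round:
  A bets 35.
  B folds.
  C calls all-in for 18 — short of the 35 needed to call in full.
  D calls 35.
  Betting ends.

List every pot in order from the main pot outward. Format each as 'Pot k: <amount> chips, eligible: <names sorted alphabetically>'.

Pot 1: 54 chips, eligible: A, C, D
Pot 2: 34 chips, eligible: A, D

Derivation:
Contributions: A=35, C=18, D=35
Folded: B
Pot levels (distinct totals of non-folded players): 18, 35
Layer 1-18: 18 each from A, C, D = 18*3 = 54 chips; eligible A, C, D
Layer 19-35: 17 each from A, D = 17*2 = 34 chips; eligible A, D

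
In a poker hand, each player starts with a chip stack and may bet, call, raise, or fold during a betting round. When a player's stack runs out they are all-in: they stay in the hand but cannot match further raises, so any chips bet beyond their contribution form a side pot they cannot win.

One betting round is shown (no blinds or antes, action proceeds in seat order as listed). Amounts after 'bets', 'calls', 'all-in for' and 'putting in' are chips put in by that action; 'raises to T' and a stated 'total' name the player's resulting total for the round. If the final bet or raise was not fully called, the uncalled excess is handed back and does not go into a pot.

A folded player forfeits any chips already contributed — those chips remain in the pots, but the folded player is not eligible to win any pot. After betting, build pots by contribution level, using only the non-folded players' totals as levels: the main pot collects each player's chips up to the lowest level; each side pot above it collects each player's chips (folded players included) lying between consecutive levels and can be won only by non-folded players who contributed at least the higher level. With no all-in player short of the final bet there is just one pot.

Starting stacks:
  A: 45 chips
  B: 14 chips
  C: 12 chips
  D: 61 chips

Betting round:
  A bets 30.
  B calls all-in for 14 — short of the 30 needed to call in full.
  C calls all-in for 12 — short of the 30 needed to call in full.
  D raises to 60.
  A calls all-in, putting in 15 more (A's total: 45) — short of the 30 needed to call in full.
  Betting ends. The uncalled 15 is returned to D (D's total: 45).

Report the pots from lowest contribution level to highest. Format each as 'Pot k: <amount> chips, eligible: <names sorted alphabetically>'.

Contributions (after 15 returned to D): A=45, B=14, C=12, D=45
Pot levels (distinct totals of non-folded players): 12, 14, 45
Layer 1-12: 12 each from A, B, C, D = 12*4 = 48 chips; eligible A, B, C, D
Layer 13-14: 2 each from A, B, D = 2*3 = 6 chips; eligible A, B, D
Layer 15-45: 31 each from A, D = 31*2 = 62 chips; eligible A, D

Pot 1: 48 chips, eligible: A, B, C, D
Pot 2: 6 chips, eligible: A, B, D
Pot 3: 62 chips, eligible: A, D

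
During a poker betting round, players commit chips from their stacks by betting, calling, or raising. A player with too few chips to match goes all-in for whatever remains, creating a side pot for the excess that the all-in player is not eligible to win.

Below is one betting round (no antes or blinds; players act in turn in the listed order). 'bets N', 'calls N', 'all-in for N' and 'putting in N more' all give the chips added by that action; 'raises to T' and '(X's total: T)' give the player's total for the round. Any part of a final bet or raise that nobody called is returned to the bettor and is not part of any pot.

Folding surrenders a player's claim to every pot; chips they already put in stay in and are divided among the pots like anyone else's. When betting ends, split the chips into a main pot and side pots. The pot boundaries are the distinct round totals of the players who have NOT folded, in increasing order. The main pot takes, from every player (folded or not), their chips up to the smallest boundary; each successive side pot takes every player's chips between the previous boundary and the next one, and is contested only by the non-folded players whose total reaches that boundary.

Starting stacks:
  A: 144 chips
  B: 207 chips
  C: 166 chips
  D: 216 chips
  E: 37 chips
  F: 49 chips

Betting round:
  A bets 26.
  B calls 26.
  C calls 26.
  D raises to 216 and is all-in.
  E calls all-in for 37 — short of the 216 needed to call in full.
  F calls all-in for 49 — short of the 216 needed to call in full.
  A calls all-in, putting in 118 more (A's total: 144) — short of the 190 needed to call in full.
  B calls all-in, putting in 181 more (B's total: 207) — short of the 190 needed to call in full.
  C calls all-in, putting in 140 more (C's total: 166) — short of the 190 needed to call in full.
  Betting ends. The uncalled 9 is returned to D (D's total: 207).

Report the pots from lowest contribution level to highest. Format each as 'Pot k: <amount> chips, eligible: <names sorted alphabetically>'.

Pot 1: 222 chips, eligible: A, B, C, D, E, F
Pot 2: 60 chips, eligible: A, B, C, D, F
Pot 3: 380 chips, eligible: A, B, C, D
Pot 4: 66 chips, eligible: B, C, D
Pot 5: 82 chips, eligible: B, D

Derivation:
Contributions (after 9 returned to D): A=144, B=207, C=166, D=207, E=37, F=49
Pot levels (distinct totals of non-folded players): 37, 49, 144, 166, 207
Layer 1-37: 37 each from A, B, C, D, E, F = 37*6 = 222 chips; eligible A, B, C, D, E, F
Layer 38-49: 12 each from A, B, C, D, F = 12*5 = 60 chips; eligible A, B, C, D, F
Layer 50-144: 95 each from A, B, C, D = 95*4 = 380 chips; eligible A, B, C, D
Layer 145-166: 22 each from B, C, D = 22*3 = 66 chips; eligible B, C, D
Layer 167-207: 41 each from B, D = 41*2 = 82 chips; eligible B, D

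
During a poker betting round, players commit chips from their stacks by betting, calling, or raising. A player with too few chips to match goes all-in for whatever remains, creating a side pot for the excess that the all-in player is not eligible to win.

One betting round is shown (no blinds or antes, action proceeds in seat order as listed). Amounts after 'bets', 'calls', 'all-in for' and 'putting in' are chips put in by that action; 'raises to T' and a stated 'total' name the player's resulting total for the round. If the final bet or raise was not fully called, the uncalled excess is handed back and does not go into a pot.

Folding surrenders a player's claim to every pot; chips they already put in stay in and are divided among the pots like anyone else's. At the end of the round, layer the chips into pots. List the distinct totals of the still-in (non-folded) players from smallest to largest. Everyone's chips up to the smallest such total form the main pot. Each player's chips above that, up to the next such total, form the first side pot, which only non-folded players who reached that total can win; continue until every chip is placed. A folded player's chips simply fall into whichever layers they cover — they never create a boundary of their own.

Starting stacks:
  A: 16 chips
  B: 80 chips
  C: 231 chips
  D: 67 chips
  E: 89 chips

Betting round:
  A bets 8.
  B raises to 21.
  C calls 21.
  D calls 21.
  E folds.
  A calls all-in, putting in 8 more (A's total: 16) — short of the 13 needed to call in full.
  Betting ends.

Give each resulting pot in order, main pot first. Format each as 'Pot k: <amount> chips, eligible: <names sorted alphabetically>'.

Contributions: A=16, B=21, C=21, D=21
Folded: E
Pot levels (distinct totals of non-folded players): 16, 21
Layer 1-16: 16 each from A, B, C, D = 16*4 = 64 chips; eligible A, B, C, D
Layer 17-21: 5 each from B, C, D = 5*3 = 15 chips; eligible B, C, D

Pot 1: 64 chips, eligible: A, B, C, D
Pot 2: 15 chips, eligible: B, C, D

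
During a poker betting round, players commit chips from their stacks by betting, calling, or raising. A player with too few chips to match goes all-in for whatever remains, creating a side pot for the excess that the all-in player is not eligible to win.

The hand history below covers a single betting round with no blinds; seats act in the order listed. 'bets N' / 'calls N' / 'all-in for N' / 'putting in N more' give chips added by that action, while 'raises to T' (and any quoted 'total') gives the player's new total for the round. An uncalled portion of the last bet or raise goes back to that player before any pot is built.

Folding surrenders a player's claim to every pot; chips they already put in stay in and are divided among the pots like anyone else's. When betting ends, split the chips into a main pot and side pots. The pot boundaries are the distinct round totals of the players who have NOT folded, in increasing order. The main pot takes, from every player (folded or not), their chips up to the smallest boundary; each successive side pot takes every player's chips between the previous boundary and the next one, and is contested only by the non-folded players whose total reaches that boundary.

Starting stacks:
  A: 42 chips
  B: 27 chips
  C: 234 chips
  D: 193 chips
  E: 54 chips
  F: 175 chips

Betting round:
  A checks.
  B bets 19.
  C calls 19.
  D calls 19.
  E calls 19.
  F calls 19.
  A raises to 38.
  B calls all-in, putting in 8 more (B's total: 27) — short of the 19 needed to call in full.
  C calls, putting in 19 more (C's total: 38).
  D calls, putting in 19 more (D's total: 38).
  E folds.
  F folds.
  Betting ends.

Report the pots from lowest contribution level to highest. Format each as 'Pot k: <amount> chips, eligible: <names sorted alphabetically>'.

Contributions: A=38, B=27, C=38, D=38, E=19, F=19
Folded: E, F
Pot levels (distinct totals of non-folded players): 27, 38
Layer 1-27: A 27 + B 27 + C 27 + D 27 + E 19 + F 19 = 146 chips; eligible A, B, C, D
Layer 28-38: 11 each from A, C, D = 11*3 = 33 chips; eligible A, C, D

Pot 1: 146 chips, eligible: A, B, C, D
Pot 2: 33 chips, eligible: A, C, D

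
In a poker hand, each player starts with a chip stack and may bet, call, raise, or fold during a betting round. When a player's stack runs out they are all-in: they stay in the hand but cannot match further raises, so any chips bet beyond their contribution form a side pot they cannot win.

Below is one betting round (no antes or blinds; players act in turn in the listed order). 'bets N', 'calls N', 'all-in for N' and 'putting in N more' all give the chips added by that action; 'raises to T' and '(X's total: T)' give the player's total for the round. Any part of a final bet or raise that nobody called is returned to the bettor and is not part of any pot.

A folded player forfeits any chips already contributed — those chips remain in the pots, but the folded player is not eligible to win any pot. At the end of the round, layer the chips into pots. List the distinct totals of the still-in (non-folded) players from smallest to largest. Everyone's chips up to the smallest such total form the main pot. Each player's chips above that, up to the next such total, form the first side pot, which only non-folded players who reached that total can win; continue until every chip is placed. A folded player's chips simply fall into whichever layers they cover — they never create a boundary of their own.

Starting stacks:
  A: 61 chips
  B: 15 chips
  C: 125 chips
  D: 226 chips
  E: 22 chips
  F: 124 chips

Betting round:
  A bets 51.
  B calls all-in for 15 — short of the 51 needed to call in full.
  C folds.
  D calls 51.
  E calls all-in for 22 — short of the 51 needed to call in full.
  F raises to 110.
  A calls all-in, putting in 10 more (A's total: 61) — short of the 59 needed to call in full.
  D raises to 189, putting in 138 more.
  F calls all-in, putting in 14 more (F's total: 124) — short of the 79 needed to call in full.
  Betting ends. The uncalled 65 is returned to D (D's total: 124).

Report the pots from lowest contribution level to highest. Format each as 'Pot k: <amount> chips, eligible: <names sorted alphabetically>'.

Contributions (after 65 returned to D): A=61, B=15, D=124, E=22, F=124
Folded: C
Pot levels (distinct totals of non-folded players): 15, 22, 61, 124
Layer 1-15: 15 each from A, B, D, E, F = 15*5 = 75 chips; eligible A, B, D, E, F
Layer 16-22: 7 each from A, D, E, F = 7*4 = 28 chips; eligible A, D, E, F
Layer 23-61: 39 each from A, D, F = 39*3 = 117 chips; eligible A, D, F
Layer 62-124: 63 each from D, F = 63*2 = 126 chips; eligible D, F

Pot 1: 75 chips, eligible: A, B, D, E, F
Pot 2: 28 chips, eligible: A, D, E, F
Pot 3: 117 chips, eligible: A, D, F
Pot 4: 126 chips, eligible: D, F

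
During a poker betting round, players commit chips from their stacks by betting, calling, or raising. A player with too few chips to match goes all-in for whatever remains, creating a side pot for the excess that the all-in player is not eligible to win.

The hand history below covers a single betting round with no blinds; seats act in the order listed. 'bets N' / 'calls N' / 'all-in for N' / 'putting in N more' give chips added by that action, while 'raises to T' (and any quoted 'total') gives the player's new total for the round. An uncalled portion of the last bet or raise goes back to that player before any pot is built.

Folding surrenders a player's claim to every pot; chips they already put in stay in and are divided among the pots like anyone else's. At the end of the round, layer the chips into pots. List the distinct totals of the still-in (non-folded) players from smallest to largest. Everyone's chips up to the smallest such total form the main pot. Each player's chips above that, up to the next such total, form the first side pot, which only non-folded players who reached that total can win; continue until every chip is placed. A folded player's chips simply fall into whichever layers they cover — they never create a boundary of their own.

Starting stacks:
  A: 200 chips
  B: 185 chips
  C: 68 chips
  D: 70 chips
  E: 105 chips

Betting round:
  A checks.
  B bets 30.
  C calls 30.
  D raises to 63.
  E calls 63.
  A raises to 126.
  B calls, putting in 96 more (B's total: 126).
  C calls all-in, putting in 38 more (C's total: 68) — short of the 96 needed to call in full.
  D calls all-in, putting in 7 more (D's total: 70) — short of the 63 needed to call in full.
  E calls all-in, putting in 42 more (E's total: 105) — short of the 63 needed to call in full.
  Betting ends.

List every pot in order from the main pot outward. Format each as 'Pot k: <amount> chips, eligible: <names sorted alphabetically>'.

Contributions: A=126, B=126, C=68, D=70, E=105
Pot levels (distinct totals of non-folded players): 68, 70, 105, 126
Layer 1-68: 68 each from A, B, C, D, E = 68*5 = 340 chips; eligible A, B, C, D, E
Layer 69-70: 2 each from A, B, D, E = 2*4 = 8 chips; eligible A, B, D, E
Layer 71-105: 35 each from A, B, E = 35*3 = 105 chips; eligible A, B, E
Layer 106-126: 21 each from A, B = 21*2 = 42 chips; eligible A, B

Pot 1: 340 chips, eligible: A, B, C, D, E
Pot 2: 8 chips, eligible: A, B, D, E
Pot 3: 105 chips, eligible: A, B, E
Pot 4: 42 chips, eligible: A, B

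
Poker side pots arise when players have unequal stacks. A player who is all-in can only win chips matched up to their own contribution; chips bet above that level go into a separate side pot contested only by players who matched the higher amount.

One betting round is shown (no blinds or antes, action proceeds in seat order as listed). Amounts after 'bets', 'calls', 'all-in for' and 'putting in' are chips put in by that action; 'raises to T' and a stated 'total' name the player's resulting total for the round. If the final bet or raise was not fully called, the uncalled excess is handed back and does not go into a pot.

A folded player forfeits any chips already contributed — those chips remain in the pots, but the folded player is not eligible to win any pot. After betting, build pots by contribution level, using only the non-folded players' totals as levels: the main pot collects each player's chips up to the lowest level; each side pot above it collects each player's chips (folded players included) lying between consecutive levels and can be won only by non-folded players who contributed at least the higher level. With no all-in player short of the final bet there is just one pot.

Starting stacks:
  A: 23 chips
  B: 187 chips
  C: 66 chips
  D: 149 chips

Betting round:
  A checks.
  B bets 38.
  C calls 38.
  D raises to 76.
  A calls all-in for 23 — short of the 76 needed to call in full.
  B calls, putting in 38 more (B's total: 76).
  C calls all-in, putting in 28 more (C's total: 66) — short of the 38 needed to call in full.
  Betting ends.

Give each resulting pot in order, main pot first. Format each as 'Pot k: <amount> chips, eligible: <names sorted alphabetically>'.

Contributions: A=23, B=76, C=66, D=76
Pot levels (distinct totals of non-folded players): 23, 66, 76
Layer 1-23: 23 each from A, B, C, D = 23*4 = 92 chips; eligible A, B, C, D
Layer 24-66: 43 each from B, C, D = 43*3 = 129 chips; eligible B, C, D
Layer 67-76: 10 each from B, D = 10*2 = 20 chips; eligible B, D

Pot 1: 92 chips, eligible: A, B, C, D
Pot 2: 129 chips, eligible: B, C, D
Pot 3: 20 chips, eligible: B, D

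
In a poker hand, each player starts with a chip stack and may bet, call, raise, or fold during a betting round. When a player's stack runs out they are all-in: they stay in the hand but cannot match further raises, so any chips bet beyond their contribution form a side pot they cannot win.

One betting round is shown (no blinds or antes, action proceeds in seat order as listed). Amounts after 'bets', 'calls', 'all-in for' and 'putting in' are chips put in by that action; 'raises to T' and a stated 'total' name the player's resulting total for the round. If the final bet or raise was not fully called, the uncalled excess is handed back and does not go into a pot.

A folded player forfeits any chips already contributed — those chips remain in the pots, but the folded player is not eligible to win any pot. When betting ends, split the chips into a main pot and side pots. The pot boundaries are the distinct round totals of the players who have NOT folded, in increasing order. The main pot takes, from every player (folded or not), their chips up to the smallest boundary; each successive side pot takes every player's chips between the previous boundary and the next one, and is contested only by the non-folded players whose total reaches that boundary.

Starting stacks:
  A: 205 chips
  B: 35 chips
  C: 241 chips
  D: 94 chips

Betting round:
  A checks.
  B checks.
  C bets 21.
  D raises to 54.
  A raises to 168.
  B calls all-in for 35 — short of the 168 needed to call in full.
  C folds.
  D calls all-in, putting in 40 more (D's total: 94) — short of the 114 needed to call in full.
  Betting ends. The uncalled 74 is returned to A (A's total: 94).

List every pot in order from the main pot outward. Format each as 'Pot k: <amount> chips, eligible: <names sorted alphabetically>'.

Pot 1: 126 chips, eligible: A, B, D
Pot 2: 118 chips, eligible: A, D

Derivation:
Contributions (after 74 returned to A): A=94, B=35, C=21, D=94
Folded: C
Pot levels (distinct totals of non-folded players): 35, 94
Layer 1-35: A 35 + B 35 + C 21 + D 35 = 126 chips; eligible A, B, D
Layer 36-94: 59 each from A, D = 59*2 = 118 chips; eligible A, D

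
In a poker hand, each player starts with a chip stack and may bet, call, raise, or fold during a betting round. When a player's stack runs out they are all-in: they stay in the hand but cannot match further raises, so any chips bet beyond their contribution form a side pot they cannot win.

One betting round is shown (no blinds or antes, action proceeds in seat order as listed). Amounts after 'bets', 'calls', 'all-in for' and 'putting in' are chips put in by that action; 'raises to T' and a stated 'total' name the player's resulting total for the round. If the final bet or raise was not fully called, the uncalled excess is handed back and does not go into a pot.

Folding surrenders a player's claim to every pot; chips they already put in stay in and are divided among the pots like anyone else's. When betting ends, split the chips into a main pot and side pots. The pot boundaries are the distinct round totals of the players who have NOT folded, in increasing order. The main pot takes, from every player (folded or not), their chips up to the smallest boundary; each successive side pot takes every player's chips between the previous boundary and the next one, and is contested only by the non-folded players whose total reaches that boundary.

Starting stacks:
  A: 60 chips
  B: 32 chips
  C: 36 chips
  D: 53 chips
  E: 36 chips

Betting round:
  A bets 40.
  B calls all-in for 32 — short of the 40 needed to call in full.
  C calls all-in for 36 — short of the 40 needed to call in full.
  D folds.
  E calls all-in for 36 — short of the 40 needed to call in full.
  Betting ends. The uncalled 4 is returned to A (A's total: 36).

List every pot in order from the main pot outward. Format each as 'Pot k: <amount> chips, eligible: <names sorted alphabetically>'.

Contributions (after 4 returned to A): A=36, B=32, C=36, E=36
Folded: D
Pot levels (distinct totals of non-folded players): 32, 36
Layer 1-32: 32 each from A, B, C, E = 32*4 = 128 chips; eligible A, B, C, E
Layer 33-36: 4 each from A, C, E = 4*3 = 12 chips; eligible A, C, E

Pot 1: 128 chips, eligible: A, B, C, E
Pot 2: 12 chips, eligible: A, C, E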